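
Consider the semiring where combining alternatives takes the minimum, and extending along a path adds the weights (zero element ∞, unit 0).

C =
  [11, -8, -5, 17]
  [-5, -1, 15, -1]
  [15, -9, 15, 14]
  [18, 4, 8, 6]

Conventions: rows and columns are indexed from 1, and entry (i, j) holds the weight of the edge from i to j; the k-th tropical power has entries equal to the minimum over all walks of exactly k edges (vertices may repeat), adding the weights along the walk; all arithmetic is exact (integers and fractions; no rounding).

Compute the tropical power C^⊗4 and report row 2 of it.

C^⊗2:
  [-13, -14, 6, -9]
  [-6, -13, -10, -2]
  [-14, -10, 6, -10]
  [-1, -1, 13, 3]
C^⊗3:
  [-19, -21, -18, -15]
  [-18, -19, -11, -14]
  [-15, -22, -19, -11]
  [-6, -9, -6, -2]
C^⊗4:
  [-26, -27, -24, -22]
  [-24, -26, -23, -20]
  [-27, -28, -20, -23]
  [-14, -15, -11, -10]
Answer: row 2 of C^⊗4 = [-24, -26, -23, -20]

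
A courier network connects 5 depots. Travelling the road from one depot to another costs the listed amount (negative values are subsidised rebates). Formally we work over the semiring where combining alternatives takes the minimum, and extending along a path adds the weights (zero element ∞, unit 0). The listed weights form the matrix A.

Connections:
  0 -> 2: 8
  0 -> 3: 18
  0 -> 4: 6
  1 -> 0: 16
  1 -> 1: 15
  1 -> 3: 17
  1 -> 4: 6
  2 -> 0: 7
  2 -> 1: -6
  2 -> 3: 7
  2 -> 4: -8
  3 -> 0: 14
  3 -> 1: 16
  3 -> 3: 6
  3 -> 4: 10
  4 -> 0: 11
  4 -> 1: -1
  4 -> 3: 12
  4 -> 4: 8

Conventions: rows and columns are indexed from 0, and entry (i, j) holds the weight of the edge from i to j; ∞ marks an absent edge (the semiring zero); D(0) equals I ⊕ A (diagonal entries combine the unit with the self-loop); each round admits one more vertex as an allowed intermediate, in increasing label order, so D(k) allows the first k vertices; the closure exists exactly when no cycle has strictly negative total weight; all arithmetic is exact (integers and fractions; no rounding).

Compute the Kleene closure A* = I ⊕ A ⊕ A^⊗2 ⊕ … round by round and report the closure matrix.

D(0):
  [0, ∞, 8, 18, 6]
  [16, 0, ∞, 17, 6]
  [7, -6, 0, 7, -8]
  [14, 16, ∞, 0, 10]
  [11, -1, ∞, 12, 0]
D(1):
  [0, ∞, 8, 18, 6]
  [16, 0, 24, 17, 6]
  [7, -6, 0, 7, -8]
  [14, 16, 22, 0, 10]
  [11, -1, 19, 12, 0]
D(2):
  [0, ∞, 8, 18, 6]
  [16, 0, 24, 17, 6]
  [7, -6, 0, 7, -8]
  [14, 16, 22, 0, 10]
  [11, -1, 19, 12, 0]
D(3):
  [0, 2, 8, 15, 0]
  [16, 0, 24, 17, 6]
  [7, -6, 0, 7, -8]
  [14, 16, 22, 0, 10]
  [11, -1, 19, 12, 0]
D(4):
  [0, 2, 8, 15, 0]
  [16, 0, 24, 17, 6]
  [7, -6, 0, 7, -8]
  [14, 16, 22, 0, 10]
  [11, -1, 19, 12, 0]
D(5):
  [0, -1, 8, 12, 0]
  [16, 0, 24, 17, 6]
  [3, -9, 0, 4, -8]
  [14, 9, 22, 0, 10]
  [11, -1, 19, 12, 0]
Answer: A* = [[0, -1, 8, 12, 0], [16, 0, 24, 17, 6], [3, -9, 0, 4, -8], [14, 9, 22, 0, 10], [11, -1, 19, 12, 0]]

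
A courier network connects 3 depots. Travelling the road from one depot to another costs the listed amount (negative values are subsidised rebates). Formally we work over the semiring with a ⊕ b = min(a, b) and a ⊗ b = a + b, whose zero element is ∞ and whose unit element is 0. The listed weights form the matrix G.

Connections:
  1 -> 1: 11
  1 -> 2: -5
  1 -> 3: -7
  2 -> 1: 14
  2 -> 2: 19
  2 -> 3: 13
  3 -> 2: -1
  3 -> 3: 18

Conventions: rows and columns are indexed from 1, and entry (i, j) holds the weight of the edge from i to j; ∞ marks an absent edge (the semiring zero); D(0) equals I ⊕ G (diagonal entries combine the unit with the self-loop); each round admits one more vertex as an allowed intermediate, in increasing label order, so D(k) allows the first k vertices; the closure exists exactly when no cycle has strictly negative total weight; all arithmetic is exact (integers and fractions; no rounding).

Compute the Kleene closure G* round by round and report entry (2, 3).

D(0):
  [0, -5, -7]
  [14, 0, 13]
  [∞, -1, 0]
D(1):
  [0, -5, -7]
  [14, 0, 7]
  [∞, -1, 0]
D(2):
  [0, -5, -7]
  [14, 0, 7]
  [13, -1, 0]
D(3):
  [0, -8, -7]
  [14, 0, 7]
  [13, -1, 0]
Answer: G*[2][3] = 7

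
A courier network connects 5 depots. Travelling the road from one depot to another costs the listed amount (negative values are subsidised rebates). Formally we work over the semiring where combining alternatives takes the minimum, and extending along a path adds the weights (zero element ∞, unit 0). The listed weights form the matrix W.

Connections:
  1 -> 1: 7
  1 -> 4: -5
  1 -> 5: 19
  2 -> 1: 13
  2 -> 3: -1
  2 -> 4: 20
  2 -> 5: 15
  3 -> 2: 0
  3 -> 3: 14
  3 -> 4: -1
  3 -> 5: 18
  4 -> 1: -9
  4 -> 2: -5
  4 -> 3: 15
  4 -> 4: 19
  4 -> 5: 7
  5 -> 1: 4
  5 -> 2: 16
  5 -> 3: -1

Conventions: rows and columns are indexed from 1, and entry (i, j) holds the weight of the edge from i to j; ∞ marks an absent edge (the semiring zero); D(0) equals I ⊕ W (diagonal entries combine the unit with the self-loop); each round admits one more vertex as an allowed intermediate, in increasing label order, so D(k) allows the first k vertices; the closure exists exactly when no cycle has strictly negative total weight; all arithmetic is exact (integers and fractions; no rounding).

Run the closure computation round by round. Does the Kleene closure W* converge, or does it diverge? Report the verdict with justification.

D(0):
  [0, ∞, ∞, -5, 19]
  [13, 0, -1, 20, 15]
  [∞, 0, 0, -1, 18]
  [-9, -5, 15, 0, 7]
  [4, 16, -1, ∞, 0]
Detection: at round 1, diagonal entry (4, 4) turns strictly negative.
Key observation: the cycle 4->1->4 has total weight (-9) + (-5), which is strictly negative.
Answer: DIVERGES — negative cycle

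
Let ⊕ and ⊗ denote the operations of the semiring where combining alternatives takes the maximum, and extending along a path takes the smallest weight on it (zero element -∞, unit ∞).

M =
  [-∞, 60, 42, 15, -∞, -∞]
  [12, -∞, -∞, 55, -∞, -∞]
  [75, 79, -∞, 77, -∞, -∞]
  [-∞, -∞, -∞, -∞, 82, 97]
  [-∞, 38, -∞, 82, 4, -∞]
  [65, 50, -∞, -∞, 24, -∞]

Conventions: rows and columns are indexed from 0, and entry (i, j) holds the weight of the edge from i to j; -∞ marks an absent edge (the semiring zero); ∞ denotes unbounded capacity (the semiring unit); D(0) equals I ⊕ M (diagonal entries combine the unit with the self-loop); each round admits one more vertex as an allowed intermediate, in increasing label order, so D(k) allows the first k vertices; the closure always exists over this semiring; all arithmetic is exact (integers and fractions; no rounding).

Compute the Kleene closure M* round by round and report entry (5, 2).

D(0):
  [∞, 60, 42, 15, -∞, -∞]
  [12, ∞, -∞, 55, -∞, -∞]
  [75, 79, ∞, 77, -∞, -∞]
  [-∞, -∞, -∞, ∞, 82, 97]
  [-∞, 38, -∞, 82, ∞, -∞]
  [65, 50, -∞, -∞, 24, ∞]
D(1):
  [∞, 60, 42, 15, -∞, -∞]
  [12, ∞, 12, 55, -∞, -∞]
  [75, 79, ∞, 77, -∞, -∞]
  [-∞, -∞, -∞, ∞, 82, 97]
  [-∞, 38, -∞, 82, ∞, -∞]
  [65, 60, 42, 15, 24, ∞]
D(2):
  [∞, 60, 42, 55, -∞, -∞]
  [12, ∞, 12, 55, -∞, -∞]
  [75, 79, ∞, 77, -∞, -∞]
  [-∞, -∞, -∞, ∞, 82, 97]
  [12, 38, 12, 82, ∞, -∞]
  [65, 60, 42, 55, 24, ∞]
D(3):
  [∞, 60, 42, 55, -∞, -∞]
  [12, ∞, 12, 55, -∞, -∞]
  [75, 79, ∞, 77, -∞, -∞]
  [-∞, -∞, -∞, ∞, 82, 97]
  [12, 38, 12, 82, ∞, -∞]
  [65, 60, 42, 55, 24, ∞]
D(4):
  [∞, 60, 42, 55, 55, 55]
  [12, ∞, 12, 55, 55, 55]
  [75, 79, ∞, 77, 77, 77]
  [-∞, -∞, -∞, ∞, 82, 97]
  [12, 38, 12, 82, ∞, 82]
  [65, 60, 42, 55, 55, ∞]
D(5):
  [∞, 60, 42, 55, 55, 55]
  [12, ∞, 12, 55, 55, 55]
  [75, 79, ∞, 77, 77, 77]
  [12, 38, 12, ∞, 82, 97]
  [12, 38, 12, 82, ∞, 82]
  [65, 60, 42, 55, 55, ∞]
D(6):
  [∞, 60, 42, 55, 55, 55]
  [55, ∞, 42, 55, 55, 55]
  [75, 79, ∞, 77, 77, 77]
  [65, 60, 42, ∞, 82, 97]
  [65, 60, 42, 82, ∞, 82]
  [65, 60, 42, 55, 55, ∞]
Answer: M*[5][2] = 42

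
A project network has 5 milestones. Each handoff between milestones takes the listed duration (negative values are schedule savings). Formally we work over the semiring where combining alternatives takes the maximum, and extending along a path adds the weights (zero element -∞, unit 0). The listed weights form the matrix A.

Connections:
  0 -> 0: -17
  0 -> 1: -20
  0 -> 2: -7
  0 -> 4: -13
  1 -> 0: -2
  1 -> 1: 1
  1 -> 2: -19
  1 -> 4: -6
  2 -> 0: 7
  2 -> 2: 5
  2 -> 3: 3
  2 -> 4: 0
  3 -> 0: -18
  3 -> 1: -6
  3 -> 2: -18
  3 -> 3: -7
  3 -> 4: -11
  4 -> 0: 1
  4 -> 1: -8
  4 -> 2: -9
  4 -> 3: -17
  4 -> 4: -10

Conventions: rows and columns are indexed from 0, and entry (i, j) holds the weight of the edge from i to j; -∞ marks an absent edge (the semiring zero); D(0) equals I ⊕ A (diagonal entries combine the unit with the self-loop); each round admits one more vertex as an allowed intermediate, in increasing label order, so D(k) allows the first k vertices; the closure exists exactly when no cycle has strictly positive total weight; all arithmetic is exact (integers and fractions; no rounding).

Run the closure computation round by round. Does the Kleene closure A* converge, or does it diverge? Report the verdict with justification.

Detection: at round 0, diagonal entry (1, 1) turns strictly positive.
Key observation: the cycle 1->1 has total weight 1, which is strictly positive.
Answer: DIVERGES — positive cycle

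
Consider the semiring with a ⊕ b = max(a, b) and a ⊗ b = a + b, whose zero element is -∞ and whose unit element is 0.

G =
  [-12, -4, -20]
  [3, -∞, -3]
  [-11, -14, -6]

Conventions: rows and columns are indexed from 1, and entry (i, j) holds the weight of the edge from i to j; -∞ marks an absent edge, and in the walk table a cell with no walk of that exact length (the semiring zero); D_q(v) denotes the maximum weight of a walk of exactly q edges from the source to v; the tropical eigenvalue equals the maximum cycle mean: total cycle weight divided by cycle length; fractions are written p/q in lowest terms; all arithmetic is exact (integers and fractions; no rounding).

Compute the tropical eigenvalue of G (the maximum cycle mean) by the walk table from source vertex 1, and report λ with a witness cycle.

q=0: [0, -∞, -∞]
q=1: [-12, -4, -20]
q=2: [-1, -16, -7]
q=3: [-13, -5, -13]
Optimal cycle mean attained by: cycle 1->2->1, total (-4) + 3, length 2.
Answer: λ = -1/2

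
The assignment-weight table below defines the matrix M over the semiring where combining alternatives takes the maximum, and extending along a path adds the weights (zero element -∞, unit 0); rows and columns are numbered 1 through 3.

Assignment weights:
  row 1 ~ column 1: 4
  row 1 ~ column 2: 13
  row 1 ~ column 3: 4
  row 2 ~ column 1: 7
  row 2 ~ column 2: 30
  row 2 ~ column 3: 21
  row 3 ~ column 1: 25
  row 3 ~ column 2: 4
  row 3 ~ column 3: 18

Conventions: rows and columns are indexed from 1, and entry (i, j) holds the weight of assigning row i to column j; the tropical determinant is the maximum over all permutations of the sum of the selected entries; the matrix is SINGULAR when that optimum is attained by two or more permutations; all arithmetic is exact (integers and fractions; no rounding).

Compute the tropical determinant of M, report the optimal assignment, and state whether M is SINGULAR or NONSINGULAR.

σ = (1, 2, 3): 4 + 30 + 18 = 52
σ = (1, 3, 2): 4 + 21 + 4 = 29
σ = (2, 1, 3): 13 + 7 + 18 = 38
σ = (2, 3, 1): 13 + 21 + 25 = 59
σ = (3, 1, 2): 4 + 7 + 4 = 15
σ = (3, 2, 1): 4 + 30 + 25 = 59
Optimal value attained by: σ = (2, 3, 1).
Answer: det⊕(M) = 59; verdict: SINGULAR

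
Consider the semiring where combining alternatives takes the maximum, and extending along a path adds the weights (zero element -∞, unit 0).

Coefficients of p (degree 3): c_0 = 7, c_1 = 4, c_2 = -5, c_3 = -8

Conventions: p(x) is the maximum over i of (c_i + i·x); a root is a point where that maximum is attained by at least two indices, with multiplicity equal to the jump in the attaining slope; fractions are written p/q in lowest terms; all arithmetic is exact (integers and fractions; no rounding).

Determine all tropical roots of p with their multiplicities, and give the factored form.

hull edge (i=0, c=7) to (i=1, c=4): slope -3, span 1
hull edge (i=1, c=4) to (i=3, c=-8): slope -6, span 2
Factored form: p(x) = -8 ⊗ (x ⊕ 3) ⊗ (x ⊕ 6) ⊗ (x ⊕ 6)
Answer: roots = 3 (mult 1), 6 (mult 2)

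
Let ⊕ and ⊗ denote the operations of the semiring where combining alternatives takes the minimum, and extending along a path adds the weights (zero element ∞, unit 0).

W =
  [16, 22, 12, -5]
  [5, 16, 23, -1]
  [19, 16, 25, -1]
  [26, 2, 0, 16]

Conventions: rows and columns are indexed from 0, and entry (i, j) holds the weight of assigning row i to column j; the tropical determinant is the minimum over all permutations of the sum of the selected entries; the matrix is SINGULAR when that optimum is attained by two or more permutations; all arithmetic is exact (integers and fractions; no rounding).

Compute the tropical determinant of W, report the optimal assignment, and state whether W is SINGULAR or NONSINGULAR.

σ = (0, 1, 2, 3): 16 + 16 + 25 + 16 = 73
σ = (0, 1, 3, 2): 16 + 16 + (-1) + 0 = 31
σ = (0, 2, 1, 3): 16 + 23 + 16 + 16 = 71
σ = (0, 2, 3, 1): 16 + 23 + (-1) + 2 = 40
σ = (0, 3, 1, 2): 16 + (-1) + 16 + 0 = 31
σ = (0, 3, 2, 1): 16 + (-1) + 25 + 2 = 42
σ = (1, 0, 2, 3): 22 + 5 + 25 + 16 = 68
σ = (1, 0, 3, 2): 22 + 5 + (-1) + 0 = 26
σ = (1, 2, 0, 3): 22 + 23 + 19 + 16 = 80
σ = (1, 2, 3, 0): 22 + 23 + (-1) + 26 = 70
σ = (1, 3, 0, 2): 22 + (-1) + 19 + 0 = 40
σ = (1, 3, 2, 0): 22 + (-1) + 25 + 26 = 72
σ = (2, 0, 1, 3): 12 + 5 + 16 + 16 = 49
σ = (2, 0, 3, 1): 12 + 5 + (-1) + 2 = 18
σ = (2, 1, 0, 3): 12 + 16 + 19 + 16 = 63
σ = (2, 1, 3, 0): 12 + 16 + (-1) + 26 = 53
σ = (2, 3, 0, 1): 12 + (-1) + 19 + 2 = 32
σ = (2, 3, 1, 0): 12 + (-1) + 16 + 26 = 53
σ = (3, 0, 1, 2): (-5) + 5 + 16 + 0 = 16
σ = (3, 0, 2, 1): (-5) + 5 + 25 + 2 = 27
σ = (3, 1, 0, 2): (-5) + 16 + 19 + 0 = 30
σ = (3, 1, 2, 0): (-5) + 16 + 25 + 26 = 62
σ = (3, 2, 0, 1): (-5) + 23 + 19 + 2 = 39
σ = (3, 2, 1, 0): (-5) + 23 + 16 + 26 = 60
Optimal value attained by: σ = (3, 0, 1, 2).
Answer: det⊕(W) = 16; verdict: NONSINGULAR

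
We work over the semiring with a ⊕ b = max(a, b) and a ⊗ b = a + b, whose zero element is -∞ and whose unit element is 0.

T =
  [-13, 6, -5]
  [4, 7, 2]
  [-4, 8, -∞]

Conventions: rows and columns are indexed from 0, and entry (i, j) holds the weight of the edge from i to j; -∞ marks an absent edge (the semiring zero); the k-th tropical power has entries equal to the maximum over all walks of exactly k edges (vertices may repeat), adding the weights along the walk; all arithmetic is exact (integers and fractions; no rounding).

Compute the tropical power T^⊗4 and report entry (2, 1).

T^⊗2:
  [10, 13, 8]
  [11, 14, 9]
  [12, 15, 10]
T^⊗3:
  [17, 20, 15]
  [18, 21, 16]
  [19, 22, 17]
T^⊗4:
  [24, 27, 22]
  [25, 28, 23]
  [26, 29, 24]
Key observation: the optimum is the walk 2->1->1->1->1, with weight 8 + 7 + 7 + 7 = 29.
Optimal value attained by: walk 2->1->1->1->1.
Answer: (T^⊗4)[2][1] = 29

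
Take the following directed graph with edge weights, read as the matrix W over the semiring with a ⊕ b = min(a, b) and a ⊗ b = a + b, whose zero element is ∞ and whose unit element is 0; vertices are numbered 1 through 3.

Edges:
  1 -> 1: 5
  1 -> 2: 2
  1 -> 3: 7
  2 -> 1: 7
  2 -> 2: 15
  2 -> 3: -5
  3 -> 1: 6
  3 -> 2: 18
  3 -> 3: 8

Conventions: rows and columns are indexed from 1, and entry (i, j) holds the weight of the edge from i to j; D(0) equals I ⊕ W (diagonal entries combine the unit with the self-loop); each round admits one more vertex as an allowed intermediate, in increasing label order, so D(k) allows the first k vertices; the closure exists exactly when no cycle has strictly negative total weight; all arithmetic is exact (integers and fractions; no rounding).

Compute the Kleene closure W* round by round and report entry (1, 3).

D(0):
  [0, 2, 7]
  [7, 0, -5]
  [6, 18, 0]
D(1):
  [0, 2, 7]
  [7, 0, -5]
  [6, 8, 0]
D(2):
  [0, 2, -3]
  [7, 0, -5]
  [6, 8, 0]
D(3):
  [0, 2, -3]
  [1, 0, -5]
  [6, 8, 0]
Answer: W*[1][3] = -3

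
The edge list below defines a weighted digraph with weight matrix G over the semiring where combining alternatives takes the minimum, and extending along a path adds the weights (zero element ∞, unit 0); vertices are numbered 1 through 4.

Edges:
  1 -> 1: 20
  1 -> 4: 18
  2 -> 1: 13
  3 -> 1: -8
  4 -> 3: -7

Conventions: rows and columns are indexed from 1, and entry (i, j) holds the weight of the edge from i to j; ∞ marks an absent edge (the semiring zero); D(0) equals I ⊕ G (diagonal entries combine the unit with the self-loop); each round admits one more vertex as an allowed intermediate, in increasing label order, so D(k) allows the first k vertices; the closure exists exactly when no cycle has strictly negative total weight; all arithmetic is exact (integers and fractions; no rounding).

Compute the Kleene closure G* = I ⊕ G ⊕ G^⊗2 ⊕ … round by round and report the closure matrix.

D(0):
  [0, ∞, ∞, 18]
  [13, 0, ∞, ∞]
  [-8, ∞, 0, ∞]
  [∞, ∞, -7, 0]
D(1):
  [0, ∞, ∞, 18]
  [13, 0, ∞, 31]
  [-8, ∞, 0, 10]
  [∞, ∞, -7, 0]
D(2):
  [0, ∞, ∞, 18]
  [13, 0, ∞, 31]
  [-8, ∞, 0, 10]
  [∞, ∞, -7, 0]
D(3):
  [0, ∞, ∞, 18]
  [13, 0, ∞, 31]
  [-8, ∞, 0, 10]
  [-15, ∞, -7, 0]
D(4):
  [0, ∞, 11, 18]
  [13, 0, 24, 31]
  [-8, ∞, 0, 10]
  [-15, ∞, -7, 0]
Answer: G* = [[0, ∞, 11, 18], [13, 0, 24, 31], [-8, ∞, 0, 10], [-15, ∞, -7, 0]]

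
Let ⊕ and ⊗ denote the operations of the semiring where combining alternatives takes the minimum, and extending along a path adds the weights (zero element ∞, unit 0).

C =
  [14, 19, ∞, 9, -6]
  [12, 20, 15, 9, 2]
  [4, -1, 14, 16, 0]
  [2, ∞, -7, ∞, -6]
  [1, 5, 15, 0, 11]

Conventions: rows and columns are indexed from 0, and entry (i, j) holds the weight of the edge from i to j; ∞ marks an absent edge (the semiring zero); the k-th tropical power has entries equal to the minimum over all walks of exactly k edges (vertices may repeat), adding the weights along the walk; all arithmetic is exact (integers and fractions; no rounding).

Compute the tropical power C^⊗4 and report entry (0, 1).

C^⊗2:
  [-5, -1, 2, -6, 3]
  [3, 7, 2, 2, 3]
  [1, 5, 9, 0, -2]
  [-5, -8, 7, -6, -7]
  [2, 14, -7, 10, -6]
C^⊗3:
  [-4, 1, -13, 3, -12]
  [4, 1, -5, 3, -4]
  [-1, 3, -7, -2, -6]
  [-6, -2, -13, -7, -12]
  [-5, -8, 3, -6, -7]
C^⊗4:
  [-11, -14, -4, -12, -13]
  [-3, -6, -4, -4, -5]
  [-5, -8, -9, -6, -8]
  [-11, -14, -14, -12, -13]
  [-6, -2, -13, -7, -12]
Key observation: the optimum is the walk 0->4->3->2->1, with weight (-6) + 0 + (-7) + (-1) = -14.
Optimal value attained by: walk 0->4->3->2->1.
Answer: (C^⊗4)[0][1] = -14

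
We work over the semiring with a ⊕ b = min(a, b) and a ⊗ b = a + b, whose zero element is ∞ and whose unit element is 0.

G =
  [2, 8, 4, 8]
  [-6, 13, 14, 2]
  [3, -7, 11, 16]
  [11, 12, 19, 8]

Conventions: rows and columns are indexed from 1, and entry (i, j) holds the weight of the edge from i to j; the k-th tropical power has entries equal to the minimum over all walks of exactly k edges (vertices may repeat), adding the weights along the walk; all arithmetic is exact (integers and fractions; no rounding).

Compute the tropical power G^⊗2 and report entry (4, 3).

G^⊗2:
  [2, -3, 6, 10]
  [-4, 2, -2, 2]
  [-13, 4, 7, -5]
  [6, 12, 15, 14]
Key observation: the optimum is the walk 4->1->3, with weight 11 + 4 = 15.
Optimal value attained by: walk 4->1->3.
Answer: (G^⊗2)[4][3] = 15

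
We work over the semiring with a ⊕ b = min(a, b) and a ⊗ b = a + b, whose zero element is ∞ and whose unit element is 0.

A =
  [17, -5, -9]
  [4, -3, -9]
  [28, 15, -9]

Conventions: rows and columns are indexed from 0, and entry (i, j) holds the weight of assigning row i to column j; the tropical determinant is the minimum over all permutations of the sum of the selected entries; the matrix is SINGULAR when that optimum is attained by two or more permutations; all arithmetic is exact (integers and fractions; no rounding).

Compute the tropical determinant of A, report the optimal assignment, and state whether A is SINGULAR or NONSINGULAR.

σ = (0, 1, 2): 17 + (-3) + (-9) = 5
σ = (0, 2, 1): 17 + (-9) + 15 = 23
σ = (1, 0, 2): (-5) + 4 + (-9) = -10
σ = (1, 2, 0): (-5) + (-9) + 28 = 14
σ = (2, 0, 1): (-9) + 4 + 15 = 10
σ = (2, 1, 0): (-9) + (-3) + 28 = 16
Optimal value attained by: σ = (1, 0, 2).
Answer: det⊕(A) = -10; verdict: NONSINGULAR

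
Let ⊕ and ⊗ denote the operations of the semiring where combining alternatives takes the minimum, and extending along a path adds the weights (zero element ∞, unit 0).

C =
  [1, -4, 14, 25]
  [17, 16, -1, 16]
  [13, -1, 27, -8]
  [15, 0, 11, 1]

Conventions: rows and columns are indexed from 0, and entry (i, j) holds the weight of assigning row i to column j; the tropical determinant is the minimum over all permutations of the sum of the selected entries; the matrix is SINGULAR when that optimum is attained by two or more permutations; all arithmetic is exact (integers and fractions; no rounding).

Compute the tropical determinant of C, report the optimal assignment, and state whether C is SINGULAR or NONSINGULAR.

σ = (0, 1, 2, 3): 1 + 16 + 27 + 1 = 45
σ = (0, 1, 3, 2): 1 + 16 + (-8) + 11 = 20
σ = (0, 2, 1, 3): 1 + (-1) + (-1) + 1 = 0
σ = (0, 2, 3, 1): 1 + (-1) + (-8) + 0 = -8
σ = (0, 3, 1, 2): 1 + 16 + (-1) + 11 = 27
σ = (0, 3, 2, 1): 1 + 16 + 27 + 0 = 44
σ = (1, 0, 2, 3): (-4) + 17 + 27 + 1 = 41
σ = (1, 0, 3, 2): (-4) + 17 + (-8) + 11 = 16
σ = (1, 2, 0, 3): (-4) + (-1) + 13 + 1 = 9
σ = (1, 2, 3, 0): (-4) + (-1) + (-8) + 15 = 2
σ = (1, 3, 0, 2): (-4) + 16 + 13 + 11 = 36
σ = (1, 3, 2, 0): (-4) + 16 + 27 + 15 = 54
σ = (2, 0, 1, 3): 14 + 17 + (-1) + 1 = 31
σ = (2, 0, 3, 1): 14 + 17 + (-8) + 0 = 23
σ = (2, 1, 0, 3): 14 + 16 + 13 + 1 = 44
σ = (2, 1, 3, 0): 14 + 16 + (-8) + 15 = 37
σ = (2, 3, 0, 1): 14 + 16 + 13 + 0 = 43
σ = (2, 3, 1, 0): 14 + 16 + (-1) + 15 = 44
σ = (3, 0, 1, 2): 25 + 17 + (-1) + 11 = 52
σ = (3, 0, 2, 1): 25 + 17 + 27 + 0 = 69
σ = (3, 1, 0, 2): 25 + 16 + 13 + 11 = 65
σ = (3, 1, 2, 0): 25 + 16 + 27 + 15 = 83
σ = (3, 2, 0, 1): 25 + (-1) + 13 + 0 = 37
σ = (3, 2, 1, 0): 25 + (-1) + (-1) + 15 = 38
Optimal value attained by: σ = (0, 2, 3, 1).
Answer: det⊕(C) = -8; verdict: NONSINGULAR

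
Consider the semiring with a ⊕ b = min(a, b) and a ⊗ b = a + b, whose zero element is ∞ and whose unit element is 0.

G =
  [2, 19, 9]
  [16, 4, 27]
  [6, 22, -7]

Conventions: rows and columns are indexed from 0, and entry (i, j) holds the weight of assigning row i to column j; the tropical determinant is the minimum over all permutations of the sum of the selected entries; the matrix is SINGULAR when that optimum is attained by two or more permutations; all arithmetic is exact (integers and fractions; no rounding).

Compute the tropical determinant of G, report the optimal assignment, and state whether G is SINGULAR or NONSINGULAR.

σ = (0, 1, 2): 2 + 4 + (-7) = -1
σ = (0, 2, 1): 2 + 27 + 22 = 51
σ = (1, 0, 2): 19 + 16 + (-7) = 28
σ = (1, 2, 0): 19 + 27 + 6 = 52
σ = (2, 0, 1): 9 + 16 + 22 = 47
σ = (2, 1, 0): 9 + 4 + 6 = 19
Optimal value attained by: σ = (0, 1, 2).
Answer: det⊕(G) = -1; verdict: NONSINGULAR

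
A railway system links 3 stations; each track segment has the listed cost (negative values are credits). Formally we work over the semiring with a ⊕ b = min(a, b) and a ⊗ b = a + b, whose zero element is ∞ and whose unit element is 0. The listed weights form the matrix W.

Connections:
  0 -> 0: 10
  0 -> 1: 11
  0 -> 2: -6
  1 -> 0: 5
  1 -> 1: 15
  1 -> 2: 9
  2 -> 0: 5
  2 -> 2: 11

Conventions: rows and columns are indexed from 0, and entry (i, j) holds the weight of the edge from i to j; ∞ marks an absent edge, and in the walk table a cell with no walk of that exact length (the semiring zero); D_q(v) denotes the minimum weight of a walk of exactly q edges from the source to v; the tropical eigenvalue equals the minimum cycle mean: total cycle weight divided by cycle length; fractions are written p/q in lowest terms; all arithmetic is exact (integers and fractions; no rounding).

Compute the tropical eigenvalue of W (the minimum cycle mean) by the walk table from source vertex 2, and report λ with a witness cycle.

q=0: [∞, ∞, 0]
q=1: [5, ∞, 11]
q=2: [15, 16, -1]
q=3: [4, 26, 9]
Optimal cycle mean attained by: cycle 0->2->0, total (-6) + 5, length 2.
Answer: λ = -1/2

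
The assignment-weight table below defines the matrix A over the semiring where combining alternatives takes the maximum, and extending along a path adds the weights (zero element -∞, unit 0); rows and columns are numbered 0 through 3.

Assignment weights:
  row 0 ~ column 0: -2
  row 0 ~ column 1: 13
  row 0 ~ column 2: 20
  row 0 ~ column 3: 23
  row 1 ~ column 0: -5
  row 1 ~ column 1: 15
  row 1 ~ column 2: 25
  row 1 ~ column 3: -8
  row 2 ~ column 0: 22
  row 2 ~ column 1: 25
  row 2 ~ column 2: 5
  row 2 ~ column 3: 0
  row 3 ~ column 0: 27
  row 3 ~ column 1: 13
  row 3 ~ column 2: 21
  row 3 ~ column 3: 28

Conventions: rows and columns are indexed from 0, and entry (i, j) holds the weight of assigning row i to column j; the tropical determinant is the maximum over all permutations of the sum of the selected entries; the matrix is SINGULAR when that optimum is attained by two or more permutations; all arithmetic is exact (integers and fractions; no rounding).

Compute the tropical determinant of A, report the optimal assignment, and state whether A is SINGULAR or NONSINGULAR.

σ = (0, 1, 2, 3): (-2) + 15 + 5 + 28 = 46
σ = (0, 1, 3, 2): (-2) + 15 + 0 + 21 = 34
σ = (0, 2, 1, 3): (-2) + 25 + 25 + 28 = 76
σ = (0, 2, 3, 1): (-2) + 25 + 0 + 13 = 36
σ = (0, 3, 1, 2): (-2) + (-8) + 25 + 21 = 36
σ = (0, 3, 2, 1): (-2) + (-8) + 5 + 13 = 8
σ = (1, 0, 2, 3): 13 + (-5) + 5 + 28 = 41
σ = (1, 0, 3, 2): 13 + (-5) + 0 + 21 = 29
σ = (1, 2, 0, 3): 13 + 25 + 22 + 28 = 88
σ = (1, 2, 3, 0): 13 + 25 + 0 + 27 = 65
σ = (1, 3, 0, 2): 13 + (-8) + 22 + 21 = 48
σ = (1, 3, 2, 0): 13 + (-8) + 5 + 27 = 37
σ = (2, 0, 1, 3): 20 + (-5) + 25 + 28 = 68
σ = (2, 0, 3, 1): 20 + (-5) + 0 + 13 = 28
σ = (2, 1, 0, 3): 20 + 15 + 22 + 28 = 85
σ = (2, 1, 3, 0): 20 + 15 + 0 + 27 = 62
σ = (2, 3, 0, 1): 20 + (-8) + 22 + 13 = 47
σ = (2, 3, 1, 0): 20 + (-8) + 25 + 27 = 64
σ = (3, 0, 1, 2): 23 + (-5) + 25 + 21 = 64
σ = (3, 0, 2, 1): 23 + (-5) + 5 + 13 = 36
σ = (3, 1, 0, 2): 23 + 15 + 22 + 21 = 81
σ = (3, 1, 2, 0): 23 + 15 + 5 + 27 = 70
σ = (3, 2, 0, 1): 23 + 25 + 22 + 13 = 83
σ = (3, 2, 1, 0): 23 + 25 + 25 + 27 = 100
Optimal value attained by: σ = (3, 2, 1, 0).
Answer: det⊕(A) = 100; verdict: NONSINGULAR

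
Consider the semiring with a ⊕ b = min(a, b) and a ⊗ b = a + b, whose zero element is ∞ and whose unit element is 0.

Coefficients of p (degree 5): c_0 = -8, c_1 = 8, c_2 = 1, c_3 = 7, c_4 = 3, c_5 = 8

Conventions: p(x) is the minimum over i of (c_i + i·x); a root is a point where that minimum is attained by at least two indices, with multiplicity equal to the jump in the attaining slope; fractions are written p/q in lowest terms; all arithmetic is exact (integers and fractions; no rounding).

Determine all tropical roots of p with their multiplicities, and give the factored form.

hull edge (i=0, c=-8) to (i=4, c=3): slope 11/4, span 4
hull edge (i=4, c=3) to (i=5, c=8): slope 5, span 1
Factored form: p(x) = 8 ⊗ (x ⊕ (-5)) ⊗ (x ⊕ (-11/4)) ⊗ (x ⊕ (-11/4)) ⊗ (x ⊕ (-11/4)) ⊗ (x ⊕ (-11/4))
Answer: roots = -5 (mult 1), -11/4 (mult 4)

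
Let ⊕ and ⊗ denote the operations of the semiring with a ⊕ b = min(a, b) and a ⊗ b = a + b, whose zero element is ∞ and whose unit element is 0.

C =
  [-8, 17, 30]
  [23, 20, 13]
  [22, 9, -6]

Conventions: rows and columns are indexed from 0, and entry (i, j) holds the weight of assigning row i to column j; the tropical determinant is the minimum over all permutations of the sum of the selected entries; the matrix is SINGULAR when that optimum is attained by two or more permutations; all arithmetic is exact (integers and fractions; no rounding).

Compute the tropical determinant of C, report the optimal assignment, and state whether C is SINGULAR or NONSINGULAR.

σ = (0, 1, 2): (-8) + 20 + (-6) = 6
σ = (0, 2, 1): (-8) + 13 + 9 = 14
σ = (1, 0, 2): 17 + 23 + (-6) = 34
σ = (1, 2, 0): 17 + 13 + 22 = 52
σ = (2, 0, 1): 30 + 23 + 9 = 62
σ = (2, 1, 0): 30 + 20 + 22 = 72
Optimal value attained by: σ = (0, 1, 2).
Answer: det⊕(C) = 6; verdict: NONSINGULAR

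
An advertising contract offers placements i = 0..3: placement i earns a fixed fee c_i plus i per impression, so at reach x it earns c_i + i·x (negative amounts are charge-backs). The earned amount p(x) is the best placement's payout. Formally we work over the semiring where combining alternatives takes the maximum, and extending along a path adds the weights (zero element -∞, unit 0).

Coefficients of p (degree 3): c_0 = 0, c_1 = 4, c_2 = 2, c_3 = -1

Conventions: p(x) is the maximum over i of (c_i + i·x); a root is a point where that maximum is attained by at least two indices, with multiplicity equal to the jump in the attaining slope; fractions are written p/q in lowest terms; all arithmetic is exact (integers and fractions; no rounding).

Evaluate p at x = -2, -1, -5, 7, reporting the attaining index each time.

p(-2) = max(0+0·(-2)=0, 4+1·(-2)=2, 2+2·(-2)=-2, -1+3·(-2)=-7) = 2 (attained by i=1)
p(-1) = max(0+0·(-1)=0, 4+1·(-1)=3, 2+2·(-1)=0, -1+3·(-1)=-4) = 3 (attained by i=1)
p(-5) = max(0+0·(-5)=0, 4+1·(-5)=-1, 2+2·(-5)=-8, -1+3·(-5)=-16) = 0 (attained by i=0)
p(7) = max(0+0·7=0, 4+1·7=11, 2+2·7=16, -1+3·7=20) = 20 (attained by i=3)
Answer: p(-2) = 2; p(-1) = 3; p(-5) = 0; p(7) = 20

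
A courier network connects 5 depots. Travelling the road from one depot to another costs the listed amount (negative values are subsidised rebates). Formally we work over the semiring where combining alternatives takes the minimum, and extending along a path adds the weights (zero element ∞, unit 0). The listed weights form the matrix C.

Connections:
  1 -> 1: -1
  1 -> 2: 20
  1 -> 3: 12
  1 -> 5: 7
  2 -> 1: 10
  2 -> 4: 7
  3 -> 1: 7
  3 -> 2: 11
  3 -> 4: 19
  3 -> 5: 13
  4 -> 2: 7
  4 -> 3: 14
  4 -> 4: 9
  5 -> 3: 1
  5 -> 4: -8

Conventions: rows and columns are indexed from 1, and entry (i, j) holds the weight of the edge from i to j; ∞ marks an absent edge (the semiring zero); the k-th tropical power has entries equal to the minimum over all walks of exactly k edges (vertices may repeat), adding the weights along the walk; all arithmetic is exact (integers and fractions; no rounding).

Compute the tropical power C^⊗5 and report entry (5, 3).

C^⊗2:
  [-2, 19, 8, -1, 6]
  [9, 14, 21, 16, 17]
  [6, 26, 14, 5, 14]
  [17, 16, 23, 14, 27]
  [8, -1, 6, 1, 14]
C^⊗3:
  [-3, 6, 7, -2, 5]
  [8, 23, 18, 9, 16]
  [5, 12, 15, 6, 13]
  [16, 21, 28, 19, 24]
  [7, 8, 15, 6, 15]
C^⊗4:
  [-4, 5, 6, -3, 4]
  [7, 16, 17, 8, 15]
  [4, 13, 14, 5, 12]
  [15, 26, 25, 16, 23]
  [6, 13, 16, 7, 14]
C^⊗5:
  [-5, 4, 5, -4, 3]
  [6, 15, 16, 7, 14]
  [3, 12, 13, 4, 11]
  [14, 23, 24, 15, 22]
  [5, 14, 15, 6, 13]
Key observation: the optimum is the walk 5->3->1->1->5->3, with weight 1 + 7 + (-1) + 7 + 1 = 15.
Optimal value attained by: walk 5->3->1->1->5->3.
Answer: (C^⊗5)[5][3] = 15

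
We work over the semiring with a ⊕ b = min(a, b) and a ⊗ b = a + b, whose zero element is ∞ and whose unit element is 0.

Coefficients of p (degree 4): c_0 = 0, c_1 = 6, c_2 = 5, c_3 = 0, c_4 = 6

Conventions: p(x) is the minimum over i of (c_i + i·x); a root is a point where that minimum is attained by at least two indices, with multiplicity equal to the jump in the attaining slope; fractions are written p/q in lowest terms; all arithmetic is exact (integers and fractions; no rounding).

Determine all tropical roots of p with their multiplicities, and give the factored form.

hull edge (i=0, c=0) to (i=3, c=0): slope 0, span 3
hull edge (i=3, c=0) to (i=4, c=6): slope 6, span 1
Factored form: p(x) = 6 ⊗ (x ⊕ (-6)) ⊗ (x ⊕ 0) ⊗ (x ⊕ 0) ⊗ (x ⊕ 0)
Answer: roots = -6 (mult 1), 0 (mult 3)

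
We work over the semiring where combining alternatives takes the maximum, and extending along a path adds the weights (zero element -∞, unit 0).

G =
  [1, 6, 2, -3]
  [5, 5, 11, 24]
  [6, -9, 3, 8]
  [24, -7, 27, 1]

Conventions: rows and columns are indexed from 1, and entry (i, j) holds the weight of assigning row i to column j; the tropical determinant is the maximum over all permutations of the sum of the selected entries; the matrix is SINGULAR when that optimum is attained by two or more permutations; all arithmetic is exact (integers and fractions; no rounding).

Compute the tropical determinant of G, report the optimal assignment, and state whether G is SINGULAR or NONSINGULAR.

σ = (1, 2, 3, 4): 1 + 5 + 3 + 1 = 10
σ = (1, 2, 4, 3): 1 + 5 + 8 + 27 = 41
σ = (1, 3, 2, 4): 1 + 11 + (-9) + 1 = 4
σ = (1, 3, 4, 2): 1 + 11 + 8 + (-7) = 13
σ = (1, 4, 2, 3): 1 + 24 + (-9) + 27 = 43
σ = (1, 4, 3, 2): 1 + 24 + 3 + (-7) = 21
σ = (2, 1, 3, 4): 6 + 5 + 3 + 1 = 15
σ = (2, 1, 4, 3): 6 + 5 + 8 + 27 = 46
σ = (2, 3, 1, 4): 6 + 11 + 6 + 1 = 24
σ = (2, 3, 4, 1): 6 + 11 + 8 + 24 = 49
σ = (2, 4, 1, 3): 6 + 24 + 6 + 27 = 63
σ = (2, 4, 3, 1): 6 + 24 + 3 + 24 = 57
σ = (3, 1, 2, 4): 2 + 5 + (-9) + 1 = -1
σ = (3, 1, 4, 2): 2 + 5 + 8 + (-7) = 8
σ = (3, 2, 1, 4): 2 + 5 + 6 + 1 = 14
σ = (3, 2, 4, 1): 2 + 5 + 8 + 24 = 39
σ = (3, 4, 1, 2): 2 + 24 + 6 + (-7) = 25
σ = (3, 4, 2, 1): 2 + 24 + (-9) + 24 = 41
σ = (4, 1, 2, 3): (-3) + 5 + (-9) + 27 = 20
σ = (4, 1, 3, 2): (-3) + 5 + 3 + (-7) = -2
σ = (4, 2, 1, 3): (-3) + 5 + 6 + 27 = 35
σ = (4, 2, 3, 1): (-3) + 5 + 3 + 24 = 29
σ = (4, 3, 1, 2): (-3) + 11 + 6 + (-7) = 7
σ = (4, 3, 2, 1): (-3) + 11 + (-9) + 24 = 23
Optimal value attained by: σ = (2, 4, 1, 3).
Answer: det⊕(G) = 63; verdict: NONSINGULAR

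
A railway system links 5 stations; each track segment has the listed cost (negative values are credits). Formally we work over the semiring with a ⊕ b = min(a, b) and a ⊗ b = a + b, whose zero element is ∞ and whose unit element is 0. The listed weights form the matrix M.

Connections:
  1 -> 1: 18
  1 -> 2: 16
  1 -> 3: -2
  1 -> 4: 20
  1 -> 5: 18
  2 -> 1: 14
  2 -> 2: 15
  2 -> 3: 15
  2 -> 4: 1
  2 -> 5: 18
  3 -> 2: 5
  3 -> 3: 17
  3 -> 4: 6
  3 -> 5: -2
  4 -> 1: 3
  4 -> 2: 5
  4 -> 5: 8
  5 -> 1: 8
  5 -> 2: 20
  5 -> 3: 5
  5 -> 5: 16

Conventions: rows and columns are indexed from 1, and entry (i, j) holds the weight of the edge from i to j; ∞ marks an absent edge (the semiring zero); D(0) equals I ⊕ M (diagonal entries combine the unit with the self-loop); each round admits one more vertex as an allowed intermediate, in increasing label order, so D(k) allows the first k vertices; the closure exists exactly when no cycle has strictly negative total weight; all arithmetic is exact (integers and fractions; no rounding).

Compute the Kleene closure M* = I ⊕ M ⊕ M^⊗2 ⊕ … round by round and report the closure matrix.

D(0):
  [0, 16, -2, 20, 18]
  [14, 0, 15, 1, 18]
  [∞, 5, 0, 6, -2]
  [3, 5, ∞, 0, 8]
  [8, 20, 5, ∞, 0]
D(1):
  [0, 16, -2, 20, 18]
  [14, 0, 12, 1, 18]
  [∞, 5, 0, 6, -2]
  [3, 5, 1, 0, 8]
  [8, 20, 5, 28, 0]
D(2):
  [0, 16, -2, 17, 18]
  [14, 0, 12, 1, 18]
  [19, 5, 0, 6, -2]
  [3, 5, 1, 0, 8]
  [8, 20, 5, 21, 0]
D(3):
  [0, 3, -2, 4, -4]
  [14, 0, 12, 1, 10]
  [19, 5, 0, 6, -2]
  [3, 5, 1, 0, -1]
  [8, 10, 5, 11, 0]
D(4):
  [0, 3, -2, 4, -4]
  [4, 0, 2, 1, 0]
  [9, 5, 0, 6, -2]
  [3, 5, 1, 0, -1]
  [8, 10, 5, 11, 0]
D(5):
  [0, 3, -2, 4, -4]
  [4, 0, 2, 1, 0]
  [6, 5, 0, 6, -2]
  [3, 5, 1, 0, -1]
  [8, 10, 5, 11, 0]
Answer: M* = [[0, 3, -2, 4, -4], [4, 0, 2, 1, 0], [6, 5, 0, 6, -2], [3, 5, 1, 0, -1], [8, 10, 5, 11, 0]]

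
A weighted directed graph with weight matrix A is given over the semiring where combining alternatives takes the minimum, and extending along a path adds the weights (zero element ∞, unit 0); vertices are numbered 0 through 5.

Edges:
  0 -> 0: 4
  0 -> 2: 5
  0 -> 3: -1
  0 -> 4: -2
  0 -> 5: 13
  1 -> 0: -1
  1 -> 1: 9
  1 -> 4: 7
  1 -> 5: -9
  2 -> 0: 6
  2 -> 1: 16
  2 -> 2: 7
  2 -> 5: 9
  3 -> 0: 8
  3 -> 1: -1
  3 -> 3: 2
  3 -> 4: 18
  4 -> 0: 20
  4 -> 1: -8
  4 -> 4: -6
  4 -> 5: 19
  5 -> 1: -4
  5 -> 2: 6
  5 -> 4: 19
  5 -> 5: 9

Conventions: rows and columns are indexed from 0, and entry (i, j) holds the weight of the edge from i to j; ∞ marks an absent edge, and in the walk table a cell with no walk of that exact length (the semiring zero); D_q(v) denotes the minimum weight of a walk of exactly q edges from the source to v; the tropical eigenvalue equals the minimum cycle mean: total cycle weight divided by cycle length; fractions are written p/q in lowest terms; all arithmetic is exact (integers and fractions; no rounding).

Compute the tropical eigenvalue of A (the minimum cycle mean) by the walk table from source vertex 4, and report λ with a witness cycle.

q=0: [∞, ∞, ∞, ∞, 0, ∞]
q=1: [20, -8, ∞, ∞, -6, 19]
q=2: [-9, -14, 25, 19, -12, -17]
q=3: [-15, -21, -11, -10, -18, -23]
q=4: [-22, -27, -17, -16, -24, -30]
q=5: [-28, -34, -24, -23, -30, -36]
q=6: [-35, -40, -30, -29, -36, -43]
Optimal cycle mean attained by: cycle 1->5->1, total (-9) + (-4), length 2.
Answer: λ = -13/2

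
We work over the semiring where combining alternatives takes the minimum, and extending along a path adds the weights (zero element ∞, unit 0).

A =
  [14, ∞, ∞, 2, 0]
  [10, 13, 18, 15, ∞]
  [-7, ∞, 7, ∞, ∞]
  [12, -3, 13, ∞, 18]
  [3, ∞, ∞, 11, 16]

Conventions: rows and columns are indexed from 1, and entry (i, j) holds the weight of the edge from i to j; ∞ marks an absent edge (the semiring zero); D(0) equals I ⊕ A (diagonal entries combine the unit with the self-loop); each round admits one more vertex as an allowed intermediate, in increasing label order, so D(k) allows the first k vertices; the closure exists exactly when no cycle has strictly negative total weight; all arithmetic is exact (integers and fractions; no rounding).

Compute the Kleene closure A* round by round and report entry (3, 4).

D(0):
  [0, ∞, ∞, 2, 0]
  [10, 0, 18, 15, ∞]
  [-7, ∞, 0, ∞, ∞]
  [12, -3, 13, 0, 18]
  [3, ∞, ∞, 11, 0]
D(1):
  [0, ∞, ∞, 2, 0]
  [10, 0, 18, 12, 10]
  [-7, ∞, 0, -5, -7]
  [12, -3, 13, 0, 12]
  [3, ∞, ∞, 5, 0]
D(2):
  [0, ∞, ∞, 2, 0]
  [10, 0, 18, 12, 10]
  [-7, ∞, 0, -5, -7]
  [7, -3, 13, 0, 7]
  [3, ∞, ∞, 5, 0]
D(3):
  [0, ∞, ∞, 2, 0]
  [10, 0, 18, 12, 10]
  [-7, ∞, 0, -5, -7]
  [6, -3, 13, 0, 6]
  [3, ∞, ∞, 5, 0]
D(4):
  [0, -1, 15, 2, 0]
  [10, 0, 18, 12, 10]
  [-7, -8, 0, -5, -7]
  [6, -3, 13, 0, 6]
  [3, 2, 18, 5, 0]
D(5):
  [0, -1, 15, 2, 0]
  [10, 0, 18, 12, 10]
  [-7, -8, 0, -5, -7]
  [6, -3, 13, 0, 6]
  [3, 2, 18, 5, 0]
Answer: A*[3][4] = -5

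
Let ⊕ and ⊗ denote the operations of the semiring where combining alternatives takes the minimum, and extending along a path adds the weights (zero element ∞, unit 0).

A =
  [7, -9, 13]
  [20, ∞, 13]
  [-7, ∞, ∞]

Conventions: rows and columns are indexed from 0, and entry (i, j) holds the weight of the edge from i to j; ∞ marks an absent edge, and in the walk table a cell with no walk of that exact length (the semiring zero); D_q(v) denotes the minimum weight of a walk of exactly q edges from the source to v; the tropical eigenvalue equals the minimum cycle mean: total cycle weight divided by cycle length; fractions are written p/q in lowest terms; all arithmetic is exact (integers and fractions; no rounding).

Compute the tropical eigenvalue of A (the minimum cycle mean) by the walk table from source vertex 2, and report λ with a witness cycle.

q=0: [∞, ∞, 0]
q=1: [-7, ∞, ∞]
q=2: [0, -16, 6]
q=3: [-1, -9, -3]
Optimal cycle mean attained by: cycle 0->1->2->0, total (-9) + 13 + (-7), length 3.
Answer: λ = -1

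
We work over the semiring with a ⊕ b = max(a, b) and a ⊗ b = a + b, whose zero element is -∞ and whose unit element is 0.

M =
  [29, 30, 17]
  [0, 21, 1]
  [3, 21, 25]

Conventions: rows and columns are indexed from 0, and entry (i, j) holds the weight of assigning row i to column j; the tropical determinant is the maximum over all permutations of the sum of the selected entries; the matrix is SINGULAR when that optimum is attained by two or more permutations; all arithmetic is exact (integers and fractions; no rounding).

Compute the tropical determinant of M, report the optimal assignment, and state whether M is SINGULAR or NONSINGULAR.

σ = (0, 1, 2): 29 + 21 + 25 = 75
σ = (0, 2, 1): 29 + 1 + 21 = 51
σ = (1, 0, 2): 30 + 0 + 25 = 55
σ = (1, 2, 0): 30 + 1 + 3 = 34
σ = (2, 0, 1): 17 + 0 + 21 = 38
σ = (2, 1, 0): 17 + 21 + 3 = 41
Optimal value attained by: σ = (0, 1, 2).
Answer: det⊕(M) = 75; verdict: NONSINGULAR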